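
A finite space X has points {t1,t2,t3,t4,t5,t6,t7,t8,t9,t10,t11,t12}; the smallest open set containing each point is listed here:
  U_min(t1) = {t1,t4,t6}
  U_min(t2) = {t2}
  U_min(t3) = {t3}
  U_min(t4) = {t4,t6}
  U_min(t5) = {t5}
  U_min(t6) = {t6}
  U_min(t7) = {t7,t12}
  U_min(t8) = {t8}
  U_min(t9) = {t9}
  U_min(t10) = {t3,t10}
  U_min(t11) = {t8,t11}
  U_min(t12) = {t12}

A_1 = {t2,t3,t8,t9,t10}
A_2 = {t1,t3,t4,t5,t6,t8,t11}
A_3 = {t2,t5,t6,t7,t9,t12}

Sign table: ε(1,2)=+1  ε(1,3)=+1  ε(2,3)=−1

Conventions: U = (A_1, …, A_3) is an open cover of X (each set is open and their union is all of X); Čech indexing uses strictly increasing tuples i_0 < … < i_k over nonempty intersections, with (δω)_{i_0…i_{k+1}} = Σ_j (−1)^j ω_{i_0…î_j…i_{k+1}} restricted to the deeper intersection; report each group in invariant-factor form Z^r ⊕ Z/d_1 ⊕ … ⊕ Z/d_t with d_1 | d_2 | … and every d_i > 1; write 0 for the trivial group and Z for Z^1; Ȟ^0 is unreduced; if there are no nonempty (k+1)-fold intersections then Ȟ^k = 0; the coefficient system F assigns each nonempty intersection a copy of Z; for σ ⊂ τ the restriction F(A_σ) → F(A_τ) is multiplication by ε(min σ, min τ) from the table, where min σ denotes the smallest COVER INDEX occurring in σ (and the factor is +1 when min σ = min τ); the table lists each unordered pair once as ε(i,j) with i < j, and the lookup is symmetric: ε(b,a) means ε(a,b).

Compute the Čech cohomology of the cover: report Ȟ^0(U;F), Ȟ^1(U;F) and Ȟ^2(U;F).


nonempty overlaps:
  A12={t3,t8} A13={t2,t9} A23={t5,t6}
C dims 3,3; δ0: rk 3, SNF 1^2·2
degree 0: 3−3−0 = 0 → Ȟ^0 ≅ 0
degree 1: 3−0−3 = 0 plus torsion [2] → Ȟ^1 ≅ Z/2
degree 2: 0−0−0 = 0 → Ȟ^2 ≅ 0

Ȟ^0 = 0, Ȟ^1 = Z/2 and Ȟ^2 = 0


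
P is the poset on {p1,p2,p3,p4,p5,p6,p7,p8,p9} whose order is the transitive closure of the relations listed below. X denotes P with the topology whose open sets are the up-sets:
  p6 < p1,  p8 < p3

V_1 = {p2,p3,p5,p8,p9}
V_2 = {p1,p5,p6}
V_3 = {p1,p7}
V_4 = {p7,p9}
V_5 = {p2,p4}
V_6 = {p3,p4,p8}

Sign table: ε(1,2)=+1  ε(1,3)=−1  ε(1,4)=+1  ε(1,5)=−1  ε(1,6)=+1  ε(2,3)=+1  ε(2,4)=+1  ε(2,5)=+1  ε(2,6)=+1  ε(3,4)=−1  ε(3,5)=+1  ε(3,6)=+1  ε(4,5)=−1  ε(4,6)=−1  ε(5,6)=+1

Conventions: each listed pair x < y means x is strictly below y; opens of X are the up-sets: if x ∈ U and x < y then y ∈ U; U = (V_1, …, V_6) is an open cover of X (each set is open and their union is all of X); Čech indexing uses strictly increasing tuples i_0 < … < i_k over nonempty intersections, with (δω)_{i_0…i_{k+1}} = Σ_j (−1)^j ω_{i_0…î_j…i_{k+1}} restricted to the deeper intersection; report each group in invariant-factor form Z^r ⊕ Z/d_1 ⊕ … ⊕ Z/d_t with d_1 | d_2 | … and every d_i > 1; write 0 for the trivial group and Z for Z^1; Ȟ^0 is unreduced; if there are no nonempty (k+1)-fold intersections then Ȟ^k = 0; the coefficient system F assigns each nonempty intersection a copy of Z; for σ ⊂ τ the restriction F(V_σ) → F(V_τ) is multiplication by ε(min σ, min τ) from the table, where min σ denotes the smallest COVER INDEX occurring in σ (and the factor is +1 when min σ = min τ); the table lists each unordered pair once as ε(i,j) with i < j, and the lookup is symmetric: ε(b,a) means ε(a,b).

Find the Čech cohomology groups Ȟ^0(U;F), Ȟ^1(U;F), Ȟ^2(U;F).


nerve simplices:
  V12={p5} V14={p9} V15={p2} V16={p3,p8} V23={p1} V34={p7} V56={p4}
C dims 6,7; δ0: rk 6, SNF 1^5·2
degree 0: 6−6−0 = 0 → Ȟ^0 ≅ 0
degree 1: 7−0−6 = 1 plus torsion [2] → Ȟ^1 ≅ Z ⊕ Z/2
degree 2: 0−0−0 = 0 → Ȟ^2 ≅ 0

Ȟ^0(U;F) ≅ 0, Ȟ^1(U;F) ≅ Z ⊕ Z/2 and Ȟ^2(U;F) ≅ 0


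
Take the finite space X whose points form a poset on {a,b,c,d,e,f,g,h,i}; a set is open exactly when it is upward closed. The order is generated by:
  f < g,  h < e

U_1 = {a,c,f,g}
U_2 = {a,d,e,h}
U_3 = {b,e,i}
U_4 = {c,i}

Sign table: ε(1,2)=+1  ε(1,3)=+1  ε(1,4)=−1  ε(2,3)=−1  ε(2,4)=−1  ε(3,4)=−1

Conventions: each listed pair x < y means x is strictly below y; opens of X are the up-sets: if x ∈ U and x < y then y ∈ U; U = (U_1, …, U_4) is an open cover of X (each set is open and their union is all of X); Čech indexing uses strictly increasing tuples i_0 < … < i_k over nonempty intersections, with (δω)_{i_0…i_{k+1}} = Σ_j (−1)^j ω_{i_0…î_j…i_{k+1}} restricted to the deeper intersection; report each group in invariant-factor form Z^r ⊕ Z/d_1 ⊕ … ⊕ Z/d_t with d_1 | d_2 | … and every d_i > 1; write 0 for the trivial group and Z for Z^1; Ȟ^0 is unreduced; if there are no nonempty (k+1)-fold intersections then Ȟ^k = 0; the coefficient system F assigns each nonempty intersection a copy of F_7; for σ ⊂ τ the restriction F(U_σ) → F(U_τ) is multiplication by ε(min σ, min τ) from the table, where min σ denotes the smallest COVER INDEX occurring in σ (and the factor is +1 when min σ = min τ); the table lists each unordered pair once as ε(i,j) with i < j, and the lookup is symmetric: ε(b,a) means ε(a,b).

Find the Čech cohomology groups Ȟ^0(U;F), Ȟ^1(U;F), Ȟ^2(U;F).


intersection data:
  U12={a} U14={c} U23={e} U34={i}
C dims 4,4; δ0: rk_F7 4
Ȟ^0 = (4 − 4) − 0 = 0, so Ȟ^0 ≅ 0
Ȟ^1 = (4 − 0) − 4 = 0, so Ȟ^1 ≅ 0
Ȟ^2 = (0 − 0) − 0 = 0, so Ȟ^2 ≅ 0

Ȟ^0 = 0, Ȟ^1 = 0, Ȟ^2 = 0


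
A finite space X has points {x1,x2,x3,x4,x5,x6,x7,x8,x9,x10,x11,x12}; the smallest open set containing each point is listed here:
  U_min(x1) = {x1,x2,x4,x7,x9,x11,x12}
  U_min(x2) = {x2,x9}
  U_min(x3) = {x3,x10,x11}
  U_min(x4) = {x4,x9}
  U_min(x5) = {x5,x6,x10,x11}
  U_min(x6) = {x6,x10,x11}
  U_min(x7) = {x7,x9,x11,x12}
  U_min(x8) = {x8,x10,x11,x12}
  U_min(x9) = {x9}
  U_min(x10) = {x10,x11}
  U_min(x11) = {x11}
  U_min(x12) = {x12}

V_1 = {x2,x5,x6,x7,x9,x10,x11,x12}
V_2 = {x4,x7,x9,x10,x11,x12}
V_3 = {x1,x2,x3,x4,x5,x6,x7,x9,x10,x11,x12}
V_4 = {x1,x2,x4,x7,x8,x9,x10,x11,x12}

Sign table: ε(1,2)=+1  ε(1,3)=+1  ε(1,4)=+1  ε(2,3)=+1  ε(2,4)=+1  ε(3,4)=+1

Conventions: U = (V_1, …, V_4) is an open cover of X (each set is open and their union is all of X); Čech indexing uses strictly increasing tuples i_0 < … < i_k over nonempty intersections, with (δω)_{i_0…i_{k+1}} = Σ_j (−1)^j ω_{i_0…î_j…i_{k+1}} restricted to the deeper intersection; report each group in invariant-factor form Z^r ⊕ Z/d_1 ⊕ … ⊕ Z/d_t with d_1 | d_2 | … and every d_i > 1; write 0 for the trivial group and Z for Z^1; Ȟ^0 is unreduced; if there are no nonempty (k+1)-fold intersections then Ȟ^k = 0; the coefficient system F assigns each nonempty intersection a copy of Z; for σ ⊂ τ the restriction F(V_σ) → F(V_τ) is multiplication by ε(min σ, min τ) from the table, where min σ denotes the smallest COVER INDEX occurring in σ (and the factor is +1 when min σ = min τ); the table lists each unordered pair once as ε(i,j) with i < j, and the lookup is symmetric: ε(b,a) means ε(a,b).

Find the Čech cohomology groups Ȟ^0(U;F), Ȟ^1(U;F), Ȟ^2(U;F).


Ȟ^0(U;F) ≅ Z, Ȟ^1(U;F) ≅ 0, Ȟ^2(U;F) ≅ 0

intersection data:
  V12={x7,x9,x10,x11,x12} V13={x2,x5,x6,x7,x9,x10,x11,x12} V14={x2,x7,x9,x10,x11,x12} V23={x4,x7,x9,x10,x11,x12} V24={x4,x7,x9,x10,x11,x12} V34={x1,x2,x4,x7,x9,x10,x11,x12}
  V123={x7,x9,x10,x11,x12} V124={x7,x9,x10,x11,x12} V134={x2,x7,x9,x10,x11,x12} V234={x4,x7,x9,x10,x11,x12}
  V1234={x7,x9,x10,x11,x12}
C dims 4,6,4,1; δ0: rk 3, SNF 1^3; δ1: rk 3, SNF 1^3; δ2: rk 1, SNF 1^1
Ȟ^0 = (4 − 3) − 0 = 1, so Ȟ^0 ≅ Z
Ȟ^1 = (6 − 3) − 3 = 0, so Ȟ^1 ≅ 0
Ȟ^2 = (4 − 1) − 3 = 0, so Ȟ^2 ≅ 0


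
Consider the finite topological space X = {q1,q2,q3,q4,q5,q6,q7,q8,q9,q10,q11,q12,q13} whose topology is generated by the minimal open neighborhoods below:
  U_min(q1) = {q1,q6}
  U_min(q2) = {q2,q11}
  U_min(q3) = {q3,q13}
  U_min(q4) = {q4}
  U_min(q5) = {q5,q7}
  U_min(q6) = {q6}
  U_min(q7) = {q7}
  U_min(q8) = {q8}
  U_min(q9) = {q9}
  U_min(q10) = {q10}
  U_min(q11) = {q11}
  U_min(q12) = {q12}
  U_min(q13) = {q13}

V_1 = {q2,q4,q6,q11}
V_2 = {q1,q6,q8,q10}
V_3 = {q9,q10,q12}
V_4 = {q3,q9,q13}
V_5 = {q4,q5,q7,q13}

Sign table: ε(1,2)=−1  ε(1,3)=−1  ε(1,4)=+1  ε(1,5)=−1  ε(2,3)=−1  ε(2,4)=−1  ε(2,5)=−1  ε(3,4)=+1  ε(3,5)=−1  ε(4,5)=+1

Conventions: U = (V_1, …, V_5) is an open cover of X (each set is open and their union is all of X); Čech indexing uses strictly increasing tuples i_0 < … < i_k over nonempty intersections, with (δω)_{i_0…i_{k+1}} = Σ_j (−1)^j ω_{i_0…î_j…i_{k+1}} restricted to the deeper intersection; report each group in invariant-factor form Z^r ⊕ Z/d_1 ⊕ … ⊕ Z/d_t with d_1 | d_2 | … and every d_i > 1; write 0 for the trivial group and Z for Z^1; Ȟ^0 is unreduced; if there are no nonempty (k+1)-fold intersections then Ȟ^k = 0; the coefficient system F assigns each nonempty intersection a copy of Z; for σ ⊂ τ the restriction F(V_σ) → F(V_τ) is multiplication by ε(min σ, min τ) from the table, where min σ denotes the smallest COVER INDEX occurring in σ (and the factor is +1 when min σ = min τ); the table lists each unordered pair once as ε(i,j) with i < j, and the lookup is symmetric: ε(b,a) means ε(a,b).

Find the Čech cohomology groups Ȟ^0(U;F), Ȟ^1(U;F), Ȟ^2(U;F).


Ȟ^0 = 0; Ȟ^1 = Z/2; Ȟ^2 = 0

nerve simplices:
  V12={q6} V15={q4} V23={q10} V34={q9} V45={q13}
C dims 5,5; δ0: rk 5, SNF 1^4·2
degree 0: 5−5−0 = 0 → Ȟ^0 ≅ 0
degree 1: 5−0−5 = 0 plus torsion [2] → Ȟ^1 ≅ Z/2
degree 2: 0−0−0 = 0 → Ȟ^2 ≅ 0


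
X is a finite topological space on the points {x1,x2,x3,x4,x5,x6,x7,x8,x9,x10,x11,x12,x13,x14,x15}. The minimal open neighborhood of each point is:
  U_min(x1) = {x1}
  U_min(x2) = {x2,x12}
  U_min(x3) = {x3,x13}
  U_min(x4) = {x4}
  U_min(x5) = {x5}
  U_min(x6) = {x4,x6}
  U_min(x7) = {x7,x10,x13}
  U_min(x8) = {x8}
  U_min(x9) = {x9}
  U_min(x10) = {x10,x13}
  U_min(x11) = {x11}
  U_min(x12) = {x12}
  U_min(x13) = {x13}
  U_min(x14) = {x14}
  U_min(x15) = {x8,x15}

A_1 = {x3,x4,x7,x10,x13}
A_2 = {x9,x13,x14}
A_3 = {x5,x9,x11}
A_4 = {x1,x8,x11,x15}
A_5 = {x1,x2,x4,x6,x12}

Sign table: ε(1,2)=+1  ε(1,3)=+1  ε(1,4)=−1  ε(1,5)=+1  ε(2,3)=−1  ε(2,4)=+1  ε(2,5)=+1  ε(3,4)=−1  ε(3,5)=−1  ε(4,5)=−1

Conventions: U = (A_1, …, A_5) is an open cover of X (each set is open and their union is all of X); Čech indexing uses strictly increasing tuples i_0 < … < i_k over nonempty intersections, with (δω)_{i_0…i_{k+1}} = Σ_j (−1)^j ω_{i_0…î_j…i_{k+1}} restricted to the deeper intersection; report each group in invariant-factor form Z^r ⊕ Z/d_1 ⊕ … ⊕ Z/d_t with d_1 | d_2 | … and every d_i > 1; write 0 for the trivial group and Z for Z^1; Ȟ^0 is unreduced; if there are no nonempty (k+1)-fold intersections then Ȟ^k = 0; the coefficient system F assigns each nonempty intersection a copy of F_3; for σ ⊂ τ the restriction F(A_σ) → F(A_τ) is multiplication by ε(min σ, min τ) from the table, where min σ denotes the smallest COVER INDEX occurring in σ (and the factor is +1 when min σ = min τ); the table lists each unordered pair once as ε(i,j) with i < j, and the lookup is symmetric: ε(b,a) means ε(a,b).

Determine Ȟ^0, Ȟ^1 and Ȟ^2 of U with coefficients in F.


intersection data:
  A12={x13} A15={x4} A23={x9} A34={x11} A45={x1}
C dims 5,5; δ0: rk_F3 5
Ȟ^0 = (5 − 5) − 0 = 0, so Ȟ^0 ≅ 0
Ȟ^1 = (5 − 0) − 5 = 0, so Ȟ^1 ≅ 0
Ȟ^2 = (0 − 0) − 0 = 0, so Ȟ^2 ≅ 0

Ȟ^0 ≅ 0,  Ȟ^1 ≅ 0,  Ȟ^2 ≅ 0


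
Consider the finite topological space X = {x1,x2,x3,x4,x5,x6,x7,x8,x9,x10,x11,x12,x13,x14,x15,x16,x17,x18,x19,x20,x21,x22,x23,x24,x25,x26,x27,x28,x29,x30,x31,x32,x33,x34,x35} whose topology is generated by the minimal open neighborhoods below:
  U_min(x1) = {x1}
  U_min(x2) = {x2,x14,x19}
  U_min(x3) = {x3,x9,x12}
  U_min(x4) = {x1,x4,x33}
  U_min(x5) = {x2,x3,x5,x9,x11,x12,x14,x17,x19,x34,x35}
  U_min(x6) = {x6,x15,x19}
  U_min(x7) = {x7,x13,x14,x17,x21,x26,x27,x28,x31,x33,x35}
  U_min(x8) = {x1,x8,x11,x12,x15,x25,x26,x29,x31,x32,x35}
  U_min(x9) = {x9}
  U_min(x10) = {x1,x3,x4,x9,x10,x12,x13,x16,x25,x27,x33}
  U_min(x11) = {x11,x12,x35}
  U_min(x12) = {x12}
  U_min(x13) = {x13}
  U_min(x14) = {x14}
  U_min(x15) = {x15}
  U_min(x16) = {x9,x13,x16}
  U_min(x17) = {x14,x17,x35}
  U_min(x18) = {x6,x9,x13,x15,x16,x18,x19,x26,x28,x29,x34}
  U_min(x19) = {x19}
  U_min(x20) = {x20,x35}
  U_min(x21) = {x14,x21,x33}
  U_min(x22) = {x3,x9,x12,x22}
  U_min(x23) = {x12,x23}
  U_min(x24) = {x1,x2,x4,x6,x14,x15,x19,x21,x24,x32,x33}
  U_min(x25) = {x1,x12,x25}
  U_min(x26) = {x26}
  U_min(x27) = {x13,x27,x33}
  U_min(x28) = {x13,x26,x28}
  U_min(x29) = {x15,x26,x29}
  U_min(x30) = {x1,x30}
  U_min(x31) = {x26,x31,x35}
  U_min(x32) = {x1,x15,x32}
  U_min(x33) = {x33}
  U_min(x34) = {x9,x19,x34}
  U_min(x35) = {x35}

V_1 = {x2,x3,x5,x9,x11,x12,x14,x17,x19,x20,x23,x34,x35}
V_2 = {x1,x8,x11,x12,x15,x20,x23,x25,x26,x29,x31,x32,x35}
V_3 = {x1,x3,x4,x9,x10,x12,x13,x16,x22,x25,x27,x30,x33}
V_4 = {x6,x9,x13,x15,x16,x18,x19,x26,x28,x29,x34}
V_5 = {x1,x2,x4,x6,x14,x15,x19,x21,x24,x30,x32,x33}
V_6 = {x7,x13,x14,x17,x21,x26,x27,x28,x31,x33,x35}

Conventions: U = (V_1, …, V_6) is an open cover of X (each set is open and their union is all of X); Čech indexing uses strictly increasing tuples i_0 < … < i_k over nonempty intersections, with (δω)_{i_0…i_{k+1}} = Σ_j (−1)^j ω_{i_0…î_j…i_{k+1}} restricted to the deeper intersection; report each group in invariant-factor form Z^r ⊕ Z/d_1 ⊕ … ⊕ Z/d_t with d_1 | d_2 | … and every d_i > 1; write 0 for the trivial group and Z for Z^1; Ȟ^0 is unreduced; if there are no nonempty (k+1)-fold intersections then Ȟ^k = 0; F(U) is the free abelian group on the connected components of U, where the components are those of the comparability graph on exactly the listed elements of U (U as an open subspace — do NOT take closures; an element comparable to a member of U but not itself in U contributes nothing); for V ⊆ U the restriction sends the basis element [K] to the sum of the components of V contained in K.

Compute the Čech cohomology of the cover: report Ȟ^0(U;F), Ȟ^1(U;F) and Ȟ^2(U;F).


Ȟ^0(U;F) ≅ Z, Ȟ^1(U;F) ≅ 0, Ȟ^2(U;F) ≅ Z/2

nonempty intersections:
  V12={x11,x12,x20,x23,x35} V13={x3,x9,x12} V14={x9,x19,x34} V15={x2,x14,x19} V16={x14,x17,x35} V23={x1,x12,x25} V24={x15,x26,x29} V25={x1,x15,x32} V26={x26,x31,x35} V34={x9,x13,x16} V35={x1,x4,x30,x33} V36={x13,x27,x33} V45={x6,x15,x19} V46={x13,x26,x28} V56={x14,x21,x33}
  V123={x12} V126={x35} V134={x9} V145={x19} V156={x14} V235={x1} V245={x15} V246={x26} V346={x13} V356={x33}
components per intersection:
  V1: {x2,x3,x5,x9,x11,x12,x14,x17,x19,x20,x23,x34,x35}
  V2: {x1,x8,x11,x12,x15,x20,x23,x25,x26,x29,x31,x32,x35}
  V3: {x1,x3,x4,x9,x10,x12,x13,x16,x22,x25,x27,x30,x33}
  V4: {x6,x9,x13,x15,x16,x18,x19,x26,x28,x29,x34}
  V5: {x1,x2,x4,x6,x14,x15,x19,x21,x24,x30,x32,x33}
  V6: {x7,x13,x14,x17,x21,x26,x27,x28,x31,x33,x35}
  V12: {x11,x12,x20,x23,x35}
  V13: {x3,x9,x12}
  V14: {x9,x19,x34}
  V15: {x2,x14,x19}
  V16: {x14,x17,x35}
  V23: {x1,x12,x25}
  V24: {x15,x26,x29}
  V25: {x1,x15,x32}
  V26: {x26,x31,x35}
  V34: {x9,x13,x16}
  V35: {x1,x4,x30,x33}
  V36: {x13,x27,x33}
  V45: {x6,x15,x19}
  V46: {x13,x26,x28}
  V56: {x14,x21,x33}
  V123: {x12}
  V126: {x35}
  V134: {x9}
  V145: {x19}
  V156: {x14}
  V235: {x1}
  V245: {x15}
  V246: {x26}
  V346: {x13}
  V356: {x33}
C dims 6,15,10; δ0: rk 5, SNF 1^5; δ1: rk 10, SNF 1^9·2
Ȟ^0: (6−5)−0=1 ⇒ Z
Ȟ^1: (15−10)−5=0 ⇒ 0
Ȟ^2: (10−0)−10=0 plus torsion [2] ⇒ Z/2


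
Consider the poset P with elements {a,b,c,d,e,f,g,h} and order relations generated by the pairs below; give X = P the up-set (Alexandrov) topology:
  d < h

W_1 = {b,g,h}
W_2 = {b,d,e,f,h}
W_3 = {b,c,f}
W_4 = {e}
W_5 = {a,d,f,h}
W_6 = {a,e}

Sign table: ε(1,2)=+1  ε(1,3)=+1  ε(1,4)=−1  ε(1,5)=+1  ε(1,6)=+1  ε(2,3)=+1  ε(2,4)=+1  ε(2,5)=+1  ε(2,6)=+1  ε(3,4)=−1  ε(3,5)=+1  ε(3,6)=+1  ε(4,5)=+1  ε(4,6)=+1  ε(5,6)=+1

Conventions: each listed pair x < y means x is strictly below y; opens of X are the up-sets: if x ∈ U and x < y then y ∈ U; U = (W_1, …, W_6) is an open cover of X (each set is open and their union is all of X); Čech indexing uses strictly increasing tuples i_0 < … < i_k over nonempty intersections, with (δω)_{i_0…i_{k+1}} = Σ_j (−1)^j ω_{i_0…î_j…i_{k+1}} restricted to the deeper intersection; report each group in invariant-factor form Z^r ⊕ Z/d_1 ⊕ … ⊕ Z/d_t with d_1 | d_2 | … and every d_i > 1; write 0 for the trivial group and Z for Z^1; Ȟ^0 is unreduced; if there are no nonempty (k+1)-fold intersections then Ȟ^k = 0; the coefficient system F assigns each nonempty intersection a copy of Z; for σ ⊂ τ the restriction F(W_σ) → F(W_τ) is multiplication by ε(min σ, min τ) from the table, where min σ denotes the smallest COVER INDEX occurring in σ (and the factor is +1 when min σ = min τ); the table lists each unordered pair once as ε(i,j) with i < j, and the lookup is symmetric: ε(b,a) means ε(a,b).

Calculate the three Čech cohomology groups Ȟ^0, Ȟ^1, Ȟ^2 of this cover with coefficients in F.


Ȟ^0 = Z, Ȟ^1 = Z, Ȟ^2 = 0

nerve of the cover:
  W12={b,h} W13={b} W15={h} W23={b,f} W24={e} W25={d,f,h} W26={e} W35={f} W46={e} W56={a}
  W123={b} W125={h} W235={f} W246={e}
C dims 6,10,4; δ0: rk 5, SNF 1^5; δ1: rk 4, SNF 1^4
Ȟ^0 = (6 − 5) − 0 = 1, so Ȟ^0 ≅ Z
Ȟ^1 = (10 − 4) − 5 = 1, so Ȟ^1 ≅ Z
Ȟ^2 = (4 − 0) − 4 = 0, so Ȟ^2 ≅ 0


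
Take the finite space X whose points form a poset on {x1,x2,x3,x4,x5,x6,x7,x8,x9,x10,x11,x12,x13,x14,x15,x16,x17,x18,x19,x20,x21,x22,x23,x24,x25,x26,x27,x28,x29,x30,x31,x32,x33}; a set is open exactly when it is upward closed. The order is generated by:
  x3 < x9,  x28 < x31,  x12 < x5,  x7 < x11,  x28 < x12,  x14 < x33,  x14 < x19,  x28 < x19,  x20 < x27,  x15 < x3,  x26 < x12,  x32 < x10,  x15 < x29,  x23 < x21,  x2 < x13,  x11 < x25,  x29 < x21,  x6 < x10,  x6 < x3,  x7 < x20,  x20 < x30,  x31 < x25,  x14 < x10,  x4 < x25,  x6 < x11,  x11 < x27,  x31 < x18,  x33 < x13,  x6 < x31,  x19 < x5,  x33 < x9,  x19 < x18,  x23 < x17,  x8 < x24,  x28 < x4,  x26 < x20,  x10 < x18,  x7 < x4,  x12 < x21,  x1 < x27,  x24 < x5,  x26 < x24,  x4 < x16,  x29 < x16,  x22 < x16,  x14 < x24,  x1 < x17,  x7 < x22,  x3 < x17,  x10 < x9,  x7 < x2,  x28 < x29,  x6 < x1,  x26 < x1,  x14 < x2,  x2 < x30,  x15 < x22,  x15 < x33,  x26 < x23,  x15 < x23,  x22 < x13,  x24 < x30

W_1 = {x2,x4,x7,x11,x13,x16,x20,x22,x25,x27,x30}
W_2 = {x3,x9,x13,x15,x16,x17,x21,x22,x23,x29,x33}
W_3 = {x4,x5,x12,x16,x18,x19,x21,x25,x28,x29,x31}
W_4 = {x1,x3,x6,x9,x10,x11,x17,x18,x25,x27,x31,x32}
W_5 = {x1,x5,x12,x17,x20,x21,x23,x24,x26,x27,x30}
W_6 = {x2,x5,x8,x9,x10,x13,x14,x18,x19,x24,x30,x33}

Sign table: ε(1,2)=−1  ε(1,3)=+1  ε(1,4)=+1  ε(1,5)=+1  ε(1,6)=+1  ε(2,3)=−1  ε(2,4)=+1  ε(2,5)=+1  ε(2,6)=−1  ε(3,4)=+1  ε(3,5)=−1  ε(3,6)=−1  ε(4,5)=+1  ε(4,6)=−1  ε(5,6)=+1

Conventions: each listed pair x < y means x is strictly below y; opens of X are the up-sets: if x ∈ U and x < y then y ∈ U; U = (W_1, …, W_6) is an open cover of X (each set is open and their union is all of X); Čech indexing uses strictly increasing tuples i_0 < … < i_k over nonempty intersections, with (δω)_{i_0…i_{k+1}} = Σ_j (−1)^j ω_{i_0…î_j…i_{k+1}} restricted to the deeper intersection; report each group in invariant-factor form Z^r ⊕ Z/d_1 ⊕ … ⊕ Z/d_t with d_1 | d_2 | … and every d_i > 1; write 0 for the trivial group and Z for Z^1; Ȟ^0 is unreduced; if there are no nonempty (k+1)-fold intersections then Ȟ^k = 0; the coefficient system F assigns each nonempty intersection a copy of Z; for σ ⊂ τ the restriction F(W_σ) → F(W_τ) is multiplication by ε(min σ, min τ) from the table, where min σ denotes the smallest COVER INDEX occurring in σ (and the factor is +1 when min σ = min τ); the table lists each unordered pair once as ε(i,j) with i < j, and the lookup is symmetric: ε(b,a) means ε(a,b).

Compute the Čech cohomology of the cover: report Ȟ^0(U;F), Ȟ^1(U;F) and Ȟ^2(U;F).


Ȟ^0 ≅ 0, Ȟ^1 ≅ Z/2 and Ȟ^2 ≅ Z

nonempty intersections:
  W12={x13,x16,x22} W13={x4,x16,x25} W14={x11,x25,x27} W15={x20,x27,x30} W16={x2,x13,x30} W23={x16,x21,x29} W24={x3,x9,x17} W25={x17,x21,x23} W26={x9,x13,x33} W34={x18,x25,x31} W35={x5,x12,x21} W36={x5,x18,x19} W45={x1,x17,x27} W46={x9,x10,x18} W56={x5,x24,x30}
  W123={x16} W126={x13} W134={x25} W145={x27} W156={x30} W235={x21} W245={x17} W246={x9} W346={x18} W356={x5}
C dims 6,15,10; δ0: rk 6, SNF 1^5·2; δ1: rk 9, SNF 1^9
Ȟ^0: (6−6)−0=0 ⇒ 0
Ȟ^1: (15−9)−6=0 plus torsion [2] ⇒ Z/2
Ȟ^2: (10−0)−9=1 ⇒ Z


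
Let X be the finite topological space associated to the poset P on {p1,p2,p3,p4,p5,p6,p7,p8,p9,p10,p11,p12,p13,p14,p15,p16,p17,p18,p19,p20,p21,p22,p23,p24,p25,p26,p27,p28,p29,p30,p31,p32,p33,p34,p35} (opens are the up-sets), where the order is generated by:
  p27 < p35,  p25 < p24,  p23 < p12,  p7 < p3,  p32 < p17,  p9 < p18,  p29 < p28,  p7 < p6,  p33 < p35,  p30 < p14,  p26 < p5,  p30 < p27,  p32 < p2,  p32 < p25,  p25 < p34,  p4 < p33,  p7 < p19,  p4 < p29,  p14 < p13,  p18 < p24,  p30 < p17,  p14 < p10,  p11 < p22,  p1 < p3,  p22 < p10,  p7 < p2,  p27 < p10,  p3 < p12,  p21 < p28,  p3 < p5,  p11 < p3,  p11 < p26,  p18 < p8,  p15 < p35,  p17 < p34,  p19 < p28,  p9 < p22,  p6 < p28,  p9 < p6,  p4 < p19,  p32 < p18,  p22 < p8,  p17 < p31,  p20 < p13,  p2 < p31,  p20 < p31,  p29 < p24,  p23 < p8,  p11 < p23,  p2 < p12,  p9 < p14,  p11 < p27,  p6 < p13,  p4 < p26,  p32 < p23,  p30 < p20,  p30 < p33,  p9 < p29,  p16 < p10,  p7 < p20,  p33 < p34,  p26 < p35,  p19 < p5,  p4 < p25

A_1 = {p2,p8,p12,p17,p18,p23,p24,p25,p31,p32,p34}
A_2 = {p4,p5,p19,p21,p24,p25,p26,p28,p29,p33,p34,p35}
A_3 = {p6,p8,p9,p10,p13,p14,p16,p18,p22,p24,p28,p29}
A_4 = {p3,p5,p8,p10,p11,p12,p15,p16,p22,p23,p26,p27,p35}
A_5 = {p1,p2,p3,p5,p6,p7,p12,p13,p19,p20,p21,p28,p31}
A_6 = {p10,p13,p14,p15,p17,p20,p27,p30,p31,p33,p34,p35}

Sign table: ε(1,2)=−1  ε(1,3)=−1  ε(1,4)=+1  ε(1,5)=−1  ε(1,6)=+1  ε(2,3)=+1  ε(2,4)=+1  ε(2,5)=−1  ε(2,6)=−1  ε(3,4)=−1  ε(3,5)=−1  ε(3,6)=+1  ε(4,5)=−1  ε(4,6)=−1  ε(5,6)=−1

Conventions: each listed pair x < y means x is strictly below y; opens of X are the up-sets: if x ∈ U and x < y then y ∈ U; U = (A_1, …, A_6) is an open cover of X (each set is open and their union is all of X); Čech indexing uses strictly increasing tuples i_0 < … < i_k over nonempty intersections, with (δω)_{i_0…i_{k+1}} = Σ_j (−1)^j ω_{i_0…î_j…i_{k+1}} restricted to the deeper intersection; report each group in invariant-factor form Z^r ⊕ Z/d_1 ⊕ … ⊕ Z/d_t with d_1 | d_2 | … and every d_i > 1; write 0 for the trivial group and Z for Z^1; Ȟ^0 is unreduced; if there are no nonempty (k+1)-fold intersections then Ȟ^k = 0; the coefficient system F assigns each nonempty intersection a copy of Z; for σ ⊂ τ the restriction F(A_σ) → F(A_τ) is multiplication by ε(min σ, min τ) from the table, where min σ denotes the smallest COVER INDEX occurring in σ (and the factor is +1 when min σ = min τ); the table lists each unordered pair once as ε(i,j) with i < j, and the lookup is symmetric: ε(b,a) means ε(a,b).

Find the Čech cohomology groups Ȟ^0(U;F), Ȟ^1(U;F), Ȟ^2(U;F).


Ȟ^0 = 0, Ȟ^1 = Z/2, Ȟ^2 = Z

nonempty overlaps:
  A12={p24,p25,p34} A13={p8,p18,p24} A14={p8,p12,p23} A15={p2,p12,p31} A16={p17,p31,p34} A23={p24,p28,p29} A24={p5,p26,p35} A25={p5,p19,p21,p28} A26={p33,p34,p35} A34={p8,p10,p16,p22} A35={p6,p13,p28} A36={p10,p13,p14} A45={p3,p5,p12} A46={p10,p15,p27,p35} A56={p13,p20,p31}
  A123={p24} A126={p34} A134={p8} A145={p12} A156={p31} A235={p28} A245={p5} A246={p35} A346={p10} A356={p13}
C dims 6,15,10; δ0: rk 6, SNF 1^5·2; δ1: rk 9, SNF 1^9
degree 0: 6−6−0 = 0 → Ȟ^0 ≅ 0
degree 1: 15−9−6 = 0 plus torsion [2] → Ȟ^1 ≅ Z/2
degree 2: 10−0−9 = 1 → Ȟ^2 ≅ Z


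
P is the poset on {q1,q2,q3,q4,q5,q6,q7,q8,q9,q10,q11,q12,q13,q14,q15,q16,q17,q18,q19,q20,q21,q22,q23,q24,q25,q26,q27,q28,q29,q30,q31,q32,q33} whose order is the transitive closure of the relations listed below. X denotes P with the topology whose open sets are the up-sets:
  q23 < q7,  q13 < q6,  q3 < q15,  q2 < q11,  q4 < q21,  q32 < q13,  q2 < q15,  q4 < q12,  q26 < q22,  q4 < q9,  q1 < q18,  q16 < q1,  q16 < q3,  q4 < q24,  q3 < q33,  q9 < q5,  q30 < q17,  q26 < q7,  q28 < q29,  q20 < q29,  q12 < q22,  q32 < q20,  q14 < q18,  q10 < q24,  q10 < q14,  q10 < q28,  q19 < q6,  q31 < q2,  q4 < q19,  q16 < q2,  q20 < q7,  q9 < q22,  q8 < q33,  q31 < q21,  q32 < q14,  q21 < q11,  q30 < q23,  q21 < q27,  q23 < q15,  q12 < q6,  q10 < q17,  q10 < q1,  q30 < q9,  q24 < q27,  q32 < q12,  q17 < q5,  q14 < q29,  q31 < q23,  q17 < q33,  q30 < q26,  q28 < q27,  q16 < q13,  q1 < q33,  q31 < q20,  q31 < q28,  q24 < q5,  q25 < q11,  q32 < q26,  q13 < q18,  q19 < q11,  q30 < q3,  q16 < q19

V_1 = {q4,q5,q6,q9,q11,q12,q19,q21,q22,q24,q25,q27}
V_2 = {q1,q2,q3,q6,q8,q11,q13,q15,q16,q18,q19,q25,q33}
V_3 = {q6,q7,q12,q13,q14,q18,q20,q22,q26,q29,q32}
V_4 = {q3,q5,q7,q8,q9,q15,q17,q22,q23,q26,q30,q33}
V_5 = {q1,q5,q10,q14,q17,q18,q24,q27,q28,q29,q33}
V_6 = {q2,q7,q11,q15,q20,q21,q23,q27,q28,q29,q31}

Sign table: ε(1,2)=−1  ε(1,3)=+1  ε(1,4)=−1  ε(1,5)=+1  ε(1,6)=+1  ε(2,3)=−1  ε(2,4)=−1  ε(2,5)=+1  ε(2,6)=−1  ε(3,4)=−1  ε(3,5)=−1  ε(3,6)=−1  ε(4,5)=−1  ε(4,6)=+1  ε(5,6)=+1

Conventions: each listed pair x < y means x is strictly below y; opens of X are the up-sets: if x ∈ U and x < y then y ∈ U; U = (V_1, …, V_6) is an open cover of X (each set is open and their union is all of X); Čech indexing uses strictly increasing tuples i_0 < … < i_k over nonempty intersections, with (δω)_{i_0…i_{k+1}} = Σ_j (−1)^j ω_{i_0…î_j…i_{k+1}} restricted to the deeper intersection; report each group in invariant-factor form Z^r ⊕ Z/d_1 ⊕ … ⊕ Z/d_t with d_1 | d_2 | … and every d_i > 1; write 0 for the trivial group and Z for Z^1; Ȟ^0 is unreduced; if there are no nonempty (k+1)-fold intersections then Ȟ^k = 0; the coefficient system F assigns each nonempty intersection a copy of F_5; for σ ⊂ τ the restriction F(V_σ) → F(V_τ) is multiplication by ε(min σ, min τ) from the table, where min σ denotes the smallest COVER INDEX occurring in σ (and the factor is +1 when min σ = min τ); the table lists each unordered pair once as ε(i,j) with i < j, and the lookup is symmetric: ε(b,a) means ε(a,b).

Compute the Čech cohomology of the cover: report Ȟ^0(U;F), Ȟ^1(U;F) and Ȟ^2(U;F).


Ȟ^0 ≅ 0, Ȟ^1 ≅ 0 and Ȟ^2 ≅ Z/5

intersection data:
  V12={q6,q11,q19,q25} V13={q6,q12,q22} V14={q5,q9,q22} V15={q5,q24,q27} V16={q11,q21,q27} V23={q6,q13,q18} V24={q3,q8,q15,q33} V25={q1,q18,q33} V26={q2,q11,q15} V34={q7,q22,q26} V35={q14,q18,q29} V36={q7,q20,q29} V45={q5,q17,q33} V46={q7,q15,q23} V56={q27,q28,q29}
  V123={q6} V126={q11} V134={q22} V145={q5} V156={q27} V235={q18} V245={q33} V246={q15} V346={q7} V356={q29}
C dims 6,15,10; δ0: rk_F5 6; δ1: rk_F5 9
Ȟ^0 = (6 − 6) − 0 = 0, so Ȟ^0 ≅ 0
Ȟ^1 = (15 − 9) − 6 = 0, so Ȟ^1 ≅ 0
Ȟ^2 = (10 − 0) − 9 = 1, so Ȟ^2 ≅ Z/5


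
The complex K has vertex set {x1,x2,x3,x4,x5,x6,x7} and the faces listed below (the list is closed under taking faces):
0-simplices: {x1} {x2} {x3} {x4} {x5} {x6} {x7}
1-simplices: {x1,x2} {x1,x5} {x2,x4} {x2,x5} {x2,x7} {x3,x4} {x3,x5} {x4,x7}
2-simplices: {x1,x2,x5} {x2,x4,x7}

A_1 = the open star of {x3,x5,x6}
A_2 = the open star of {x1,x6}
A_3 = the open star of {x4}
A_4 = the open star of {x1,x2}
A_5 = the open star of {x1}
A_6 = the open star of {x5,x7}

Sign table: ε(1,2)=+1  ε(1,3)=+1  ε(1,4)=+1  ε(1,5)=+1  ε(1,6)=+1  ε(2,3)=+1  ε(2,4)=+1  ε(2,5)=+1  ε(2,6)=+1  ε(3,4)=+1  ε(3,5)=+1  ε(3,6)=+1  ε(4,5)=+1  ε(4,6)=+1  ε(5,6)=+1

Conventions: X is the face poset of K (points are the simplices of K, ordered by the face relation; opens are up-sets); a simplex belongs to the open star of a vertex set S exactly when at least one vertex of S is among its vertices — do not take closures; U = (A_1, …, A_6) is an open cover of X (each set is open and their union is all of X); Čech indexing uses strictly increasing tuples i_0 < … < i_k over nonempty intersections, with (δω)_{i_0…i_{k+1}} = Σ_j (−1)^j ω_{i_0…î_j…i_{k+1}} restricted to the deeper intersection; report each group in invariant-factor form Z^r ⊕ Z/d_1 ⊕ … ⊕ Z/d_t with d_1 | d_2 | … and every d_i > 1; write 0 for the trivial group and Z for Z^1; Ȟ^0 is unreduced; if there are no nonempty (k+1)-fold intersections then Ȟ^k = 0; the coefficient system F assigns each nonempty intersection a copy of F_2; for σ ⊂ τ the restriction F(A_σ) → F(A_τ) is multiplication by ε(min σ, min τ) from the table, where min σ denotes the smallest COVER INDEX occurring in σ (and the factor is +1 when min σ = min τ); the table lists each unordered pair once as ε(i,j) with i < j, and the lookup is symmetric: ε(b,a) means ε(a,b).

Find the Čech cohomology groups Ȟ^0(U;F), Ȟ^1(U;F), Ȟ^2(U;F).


nonempty intersections:
  A1={{x3},{x5},{x6},{x1,x5},{x2,x5},{x3,x4},{x3,x5},{x1,x2,x5}} A2={{x1},{x6},{x1,x2},{x1,x5},{x1,x2,x5}} A3={{x4},{x2,x4},{x3,x4},{x4,x7},{x2,x4,x7}} A4={{x1},{x2},{x1,x2},{x1,x5},{x2,x4},{x2,x5},{x2,x7},{x1,x2,x5},{x2,x4,x7}} A5={{x1},{x1,x2},{x1,x5},{x1,x2,x5}} A6={{x5},{x7},{x1,x5},{x2,x5},{x2,x7},{x3,x5},{x4,x7},{x1,x2,x5},{x2,x4,x7}}
  A12={{x6},{x1,x5},{x1,x2,x5}} A13={{x3,x4}} A14={{x1,x5},{x2,x5},{x1,x2,x5}} A15={{x1,x5},{x1,x2,x5}} A16={{x5},{x1,x5},{x2,x5},{x3,x5},{x1,x2,x5}} A24={{x1},{x1,x2},{x1,x5},{x1,x2,x5}} A25={{x1},{x1,x2},{x1,x5},{x1,x2,x5}} A26={{x1,x5},{x1,x2,x5}} A34={{x2,x4},{x2,x4,x7}} A36={{x4,x7},{x2,x4,x7}} A45={{x1},{x1,x2},{x1,x5},{x1,x2,x5}} A46={{x1,x5},{x2,x5},{x2,x7},{x1,x2,x5},{x2,x4,x7}} A56={{x1,x5},{x1,x2,x5}}
  A124={{x1,x5},{x1,x2,x5}} A125={{x1,x5},{x1,x2,x5}} A126={{x1,x5},{x1,x2,x5}} A145={{x1,x5},{x1,x2,x5}} A146={{x1,x5},{x2,x5},{x1,x2,x5}} A156={{x1,x5},{x1,x2,x5}} A245={{x1},{x1,x2},{x1,x5},{x1,x2,x5}} A246={{x1,x5},{x1,x2,x5}} A256={{x1,x5},{x1,x2,x5}} A346={{x2,x4,x7}} A456={{x1,x5},{x1,x2,x5}}
  A1245={{x1,x5},{x1,x2,x5}} A1246={{x1,x5},{x1,x2,x5}} A1256={{x1,x5},{x1,x2,x5}} A1456={{x1,x5},{x1,x2,x5}} A2456={{x1,x5},{x1,x2,x5}}
  A12456={{x1,x5},{x1,x2,x5}}
C dims 6,13,11,5; δ0: rk_F2 5; δ1: rk_F2 7; δ2: rk_F2 4
Ȟ^0: (6−5)−0=1 ⇒ Z/2
Ȟ^1: (13−7)−5=1 ⇒ Z/2
Ȟ^2: (11−4)−7=0 ⇒ 0

Ȟ^0 ≅ Z/2, Ȟ^1 ≅ Z/2 and Ȟ^2 ≅ 0


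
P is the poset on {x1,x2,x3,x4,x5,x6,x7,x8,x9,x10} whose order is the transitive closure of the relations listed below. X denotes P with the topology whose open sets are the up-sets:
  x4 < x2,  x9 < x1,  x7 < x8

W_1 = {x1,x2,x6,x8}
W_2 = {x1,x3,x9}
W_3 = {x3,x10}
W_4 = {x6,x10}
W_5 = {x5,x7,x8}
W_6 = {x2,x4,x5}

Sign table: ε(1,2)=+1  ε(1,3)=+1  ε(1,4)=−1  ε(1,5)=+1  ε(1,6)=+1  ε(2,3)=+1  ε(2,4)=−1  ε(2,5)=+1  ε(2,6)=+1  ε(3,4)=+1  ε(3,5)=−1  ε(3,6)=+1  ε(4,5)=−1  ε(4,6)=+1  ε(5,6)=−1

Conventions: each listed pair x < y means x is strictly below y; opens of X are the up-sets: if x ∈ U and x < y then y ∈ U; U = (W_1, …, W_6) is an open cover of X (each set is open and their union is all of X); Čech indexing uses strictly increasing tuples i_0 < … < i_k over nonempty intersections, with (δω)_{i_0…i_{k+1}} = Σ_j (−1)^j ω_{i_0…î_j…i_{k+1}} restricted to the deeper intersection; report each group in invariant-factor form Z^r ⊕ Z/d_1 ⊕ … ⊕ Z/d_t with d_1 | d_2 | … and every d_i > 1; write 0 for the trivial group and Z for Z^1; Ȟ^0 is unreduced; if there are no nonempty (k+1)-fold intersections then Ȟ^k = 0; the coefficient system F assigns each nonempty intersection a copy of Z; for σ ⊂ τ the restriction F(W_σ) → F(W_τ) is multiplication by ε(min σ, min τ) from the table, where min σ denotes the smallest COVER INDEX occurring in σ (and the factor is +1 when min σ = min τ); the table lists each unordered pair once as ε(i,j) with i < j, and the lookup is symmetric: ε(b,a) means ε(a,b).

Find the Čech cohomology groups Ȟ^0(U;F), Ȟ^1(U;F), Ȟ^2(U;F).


Ȟ^0 ≅ 0, Ȟ^1 ≅ Z ⊕ Z/2, Ȟ^2 ≅ 0

intersection data:
  W12={x1} W14={x6} W15={x8} W16={x2} W23={x3} W34={x10} W56={x5}
C dims 6,7; δ0: rk 6, SNF 1^5·2
Ȟ^0 = (6 − 6) − 0 = 0, so Ȟ^0 ≅ 0
Ȟ^1 = (7 − 0) − 6 = 1 plus torsion [2], so Ȟ^1 ≅ Z ⊕ Z/2
Ȟ^2 = (0 − 0) − 0 = 0, so Ȟ^2 ≅ 0


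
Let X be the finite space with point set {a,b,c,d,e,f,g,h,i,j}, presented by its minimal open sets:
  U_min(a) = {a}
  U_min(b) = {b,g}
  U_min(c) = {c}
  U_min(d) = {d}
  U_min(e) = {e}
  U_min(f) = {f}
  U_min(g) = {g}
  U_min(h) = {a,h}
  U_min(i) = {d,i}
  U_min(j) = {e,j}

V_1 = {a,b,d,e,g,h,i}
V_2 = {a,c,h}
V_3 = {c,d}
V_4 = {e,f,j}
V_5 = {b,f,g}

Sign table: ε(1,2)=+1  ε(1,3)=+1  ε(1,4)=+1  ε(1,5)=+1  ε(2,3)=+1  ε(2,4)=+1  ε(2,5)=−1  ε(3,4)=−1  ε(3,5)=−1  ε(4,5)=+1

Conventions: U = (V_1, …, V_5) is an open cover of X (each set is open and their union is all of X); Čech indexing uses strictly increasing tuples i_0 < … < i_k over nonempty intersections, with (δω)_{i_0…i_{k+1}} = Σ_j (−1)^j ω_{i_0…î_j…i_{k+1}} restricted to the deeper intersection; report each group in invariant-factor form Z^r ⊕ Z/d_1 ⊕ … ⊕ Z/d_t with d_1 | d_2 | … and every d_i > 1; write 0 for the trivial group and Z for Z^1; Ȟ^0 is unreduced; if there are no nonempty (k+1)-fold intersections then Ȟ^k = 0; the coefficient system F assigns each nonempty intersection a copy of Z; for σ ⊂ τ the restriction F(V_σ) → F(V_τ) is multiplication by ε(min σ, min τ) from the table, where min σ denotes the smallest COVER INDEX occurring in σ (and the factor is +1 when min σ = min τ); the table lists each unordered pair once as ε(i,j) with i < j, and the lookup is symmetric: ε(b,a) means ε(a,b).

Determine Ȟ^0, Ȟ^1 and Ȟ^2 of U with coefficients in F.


Ȟ^0 ≅ Z, Ȟ^1 ≅ Z^2, Ȟ^2 ≅ 0

nerve simplices:
  V12={a,h} V13={d} V14={e} V15={b,g} V23={c} V45={f}
C dims 5,6; δ0: rk 4, SNF 1^4
degree 0: 5−4−0 = 1 → Ȟ^0 ≅ Z
degree 1: 6−0−4 = 2 → Ȟ^1 ≅ Z^2
degree 2: 0−0−0 = 0 → Ȟ^2 ≅ 0


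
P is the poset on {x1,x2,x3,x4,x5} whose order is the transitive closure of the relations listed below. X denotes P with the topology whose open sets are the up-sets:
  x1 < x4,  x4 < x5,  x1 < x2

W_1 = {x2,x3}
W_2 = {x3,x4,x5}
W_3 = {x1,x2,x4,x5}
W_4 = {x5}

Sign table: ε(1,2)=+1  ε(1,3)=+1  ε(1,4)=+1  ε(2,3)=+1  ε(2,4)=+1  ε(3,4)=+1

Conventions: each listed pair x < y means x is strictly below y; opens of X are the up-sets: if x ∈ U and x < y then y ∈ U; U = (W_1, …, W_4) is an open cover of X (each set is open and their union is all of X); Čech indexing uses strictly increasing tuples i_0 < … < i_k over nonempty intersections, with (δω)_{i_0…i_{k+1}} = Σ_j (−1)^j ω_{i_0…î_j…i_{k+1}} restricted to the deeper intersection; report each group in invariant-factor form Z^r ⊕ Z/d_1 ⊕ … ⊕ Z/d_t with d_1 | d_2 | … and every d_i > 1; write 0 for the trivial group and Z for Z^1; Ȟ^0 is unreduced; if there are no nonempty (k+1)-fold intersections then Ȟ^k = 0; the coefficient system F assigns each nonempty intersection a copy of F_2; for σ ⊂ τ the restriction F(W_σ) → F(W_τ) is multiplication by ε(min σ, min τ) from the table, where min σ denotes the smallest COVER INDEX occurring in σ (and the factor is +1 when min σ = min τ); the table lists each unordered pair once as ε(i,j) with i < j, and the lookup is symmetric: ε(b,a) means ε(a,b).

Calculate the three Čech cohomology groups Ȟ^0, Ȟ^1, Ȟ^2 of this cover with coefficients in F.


Ȟ^0(U;F) ≅ Z/2, Ȟ^1(U;F) ≅ Z/2, Ȟ^2(U;F) ≅ 0

cover nerve:
  W12={x3} W13={x2} W23={x4,x5} W24={x5} W34={x5}
  W234={x5}
C dims 4,5,1; δ0: rk_F2 3; δ1: rk_F2 1
Ȟ^0: (4−3)−0=1 ⇒ Z/2
Ȟ^1: (5−1)−3=1 ⇒ Z/2
Ȟ^2: (1−0)−1=0 ⇒ 0


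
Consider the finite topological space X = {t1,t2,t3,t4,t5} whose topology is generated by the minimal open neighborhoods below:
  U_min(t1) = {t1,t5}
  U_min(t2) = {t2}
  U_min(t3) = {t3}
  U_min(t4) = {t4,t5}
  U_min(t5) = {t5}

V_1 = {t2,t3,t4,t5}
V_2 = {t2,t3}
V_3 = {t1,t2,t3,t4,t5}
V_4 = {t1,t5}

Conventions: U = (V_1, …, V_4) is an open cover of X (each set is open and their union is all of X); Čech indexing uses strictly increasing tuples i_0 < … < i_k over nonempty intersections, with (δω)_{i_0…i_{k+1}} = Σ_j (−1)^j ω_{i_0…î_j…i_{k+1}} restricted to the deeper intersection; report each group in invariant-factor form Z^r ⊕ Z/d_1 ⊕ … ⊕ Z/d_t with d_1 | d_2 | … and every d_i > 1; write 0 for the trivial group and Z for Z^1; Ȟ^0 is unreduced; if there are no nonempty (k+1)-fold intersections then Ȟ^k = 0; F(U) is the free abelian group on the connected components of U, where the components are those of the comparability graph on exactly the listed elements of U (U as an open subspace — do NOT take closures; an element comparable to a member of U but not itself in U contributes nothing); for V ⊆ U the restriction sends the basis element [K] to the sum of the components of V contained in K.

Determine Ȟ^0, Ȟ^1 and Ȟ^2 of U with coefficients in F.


Ȟ^0 ≅ Z^3, Ȟ^1 ≅ 0 and Ȟ^2 ≅ 0

cover nerve:
  V12={t2,t3} V13={t2,t3,t4,t5} V14={t5} V23={t2,t3} V34={t1,t5}
  V123={t2,t3} V134={t5}
components per intersection:
  V1: {t2} {t3} {t4,t5}
  V2: {t2} {t3}
  V3: {t1,t4,t5} {t2} {t3}
  V4: {t1,t5}
  V12: {t2} {t3}
  V13: {t2} {t3} {t4,t5}
  V14: {t5}
  V23: {t2} {t3}
  V34: {t1,t5}
  V123: {t2} {t3}
  V134: {t5}
C dims 9,9,3; δ0: rk 6, SNF 1^6; δ1: rk 3, SNF 1^3
Ȟ^0: (9−6)−0=3 ⇒ Z^3
Ȟ^1: (9−3)−6=0 ⇒ 0
Ȟ^2: (3−0)−3=0 ⇒ 0


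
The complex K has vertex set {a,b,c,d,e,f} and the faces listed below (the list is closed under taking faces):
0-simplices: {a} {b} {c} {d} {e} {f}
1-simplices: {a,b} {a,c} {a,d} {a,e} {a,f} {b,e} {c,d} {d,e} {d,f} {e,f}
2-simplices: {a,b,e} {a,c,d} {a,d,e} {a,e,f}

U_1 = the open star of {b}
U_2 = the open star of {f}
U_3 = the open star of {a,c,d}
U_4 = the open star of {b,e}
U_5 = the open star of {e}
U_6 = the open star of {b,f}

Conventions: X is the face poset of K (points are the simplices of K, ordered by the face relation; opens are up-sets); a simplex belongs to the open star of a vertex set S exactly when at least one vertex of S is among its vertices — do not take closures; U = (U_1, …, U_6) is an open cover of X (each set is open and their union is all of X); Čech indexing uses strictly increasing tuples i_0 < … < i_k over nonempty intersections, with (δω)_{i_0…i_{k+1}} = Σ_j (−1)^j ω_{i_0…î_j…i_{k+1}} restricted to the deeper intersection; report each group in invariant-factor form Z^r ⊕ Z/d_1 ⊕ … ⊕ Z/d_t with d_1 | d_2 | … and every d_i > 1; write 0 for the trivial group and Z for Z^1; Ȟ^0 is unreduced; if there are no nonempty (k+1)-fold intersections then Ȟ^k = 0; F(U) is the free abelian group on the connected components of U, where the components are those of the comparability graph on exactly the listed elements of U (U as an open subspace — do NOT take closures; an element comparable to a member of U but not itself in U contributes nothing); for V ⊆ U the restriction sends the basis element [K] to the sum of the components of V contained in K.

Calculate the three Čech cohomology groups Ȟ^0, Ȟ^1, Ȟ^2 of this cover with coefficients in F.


Ȟ^0 ≅ Z,  Ȟ^1 ≅ Z,  Ȟ^2 ≅ 0

nonempty overlaps:
  U1={{b},{a,b},{b,e},{a,b,e}} U2={{f},{a,f},{d,f},{e,f},{a,e,f}} U3={{a},{c},{d},{a,b},{a,c},{a,d},{a,e},{a,f},{c,d},{d,e},{d,f},{a,b,e},{a,c,d},{a,d,e},{a,e,f}} U4={{b},{e},{a,b},{a,e},{b,e},{d,e},{e,f},{a,b,e},{a,d,e},{a,e,f}} U5={{e},{a,e},{b,e},{d,e},{e,f},{a,b,e},{a,d,e},{a,e,f}} U6={{b},{f},{a,b},{a,f},{b,e},{d,f},{e,f},{a,b,e},{a,e,f}}
  U13={{a,b},{a,b,e}} U14={{b},{a,b},{b,e},{a,b,e}} U15={{b,e},{a,b,e}} U16={{b},{a,b},{b,e},{a,b,e}} U23={{a,f},{d,f},{a,e,f}} U24={{e,f},{a,e,f}} U25={{e,f},{a,e,f}} U26={{f},{a,f},{d,f},{e,f},{a,e,f}} U34={{a,b},{a,e},{d,e},{a,b,e},{a,d,e},{a,e,f}} U35={{a,e},{d,e},{a,b,e},{a,d,e},{a,e,f}} U36={{a,b},{a,f},{d,f},{a,b,e},{a,e,f}} U45={{e},{a,e},{b,e},{d,e},{e,f},{a,b,e},{a,d,e},{a,e,f}} U46={{b},{a,b},{b,e},{e,f},{a,b,e},{a,e,f}} U56={{b,e},{e,f},{a,b,e},{a,e,f}}
  U134={{a,b},{a,b,e}} U135={{a,b,e}} U136={{a,b},{a,b,e}} U145={{b,e},{a,b,e}} U146={{b},{a,b},{b,e},{a,b,e}} U156={{b,e},{a,b,e}} U234={{a,e,f}} U235={{a,e,f}} U236={{a,f},{d,f},{a,e,f}} U245={{e,f},{a,e,f}} U246={{e,f},{a,e,f}} U256={{e,f},{a,e,f}} U345={{a,e},{d,e},{a,b,e},{a,d,e},{a,e,f}} U346={{a,b},{a,b,e},{a,e,f}} U356={{a,b,e},{a,e,f}} U456={{b,e},{e,f},{a,b,e},{a,e,f}}
  U1345={{a,b,e}} U1346={{a,b},{a,b,e}} U1356={{a,b,e}} U1456={{b,e},{a,b,e}} U2345={{a,e,f}} U2346={{a,e,f}} U2356={{a,e,f}} U2456={{e,f},{a,e,f}} U3456={{a,b,e},{a,e,f}}
  U13456={{a,b,e}} U23456={{a,e,f}}
components per intersection:
  U1: {{b},{a,b},{b,e},{a,b,e}}
  U2: {{f},{a,f},{d,f},{e,f},{a,e,f}}
  U3: {{a},{c},{d},{a,b},{a,c},{a,d},{a,e},{a,f},{c,d},{d,e},{d,f},{a,b,e},{a,c,d},{a,d,e},{a,e,f}}
  U4: {{b},{e},{a,b},{a,e},{b,e},{d,e},{e,f},{a,b,e},{a,d,e},{a,e,f}}
  U5: {{e},{a,e},{b,e},{d,e},{e,f},{a,b,e},{a,d,e},{a,e,f}}
  U6: {{b},{a,b},{b,e},{a,b,e}} {{f},{a,f},{d,f},{e,f},{a,e,f}}
  U13: {{a,b},{a,b,e}}
  U14: {{b},{a,b},{b,e},{a,b,e}}
  U15: {{b,e},{a,b,e}}
  U16: {{b},{a,b},{b,e},{a,b,e}}
  U23: {{a,f},{a,e,f}} {{d,f}}
  U24: {{e,f},{a,e,f}}
  U25: {{e,f},{a,e,f}}
  U26: {{f},{a,f},{d,f},{e,f},{a,e,f}}
  U34: {{a,b},{a,e},{d,e},{a,b,e},{a,d,e},{a,e,f}}
  U35: {{a,e},{d,e},{a,b,e},{a,d,e},{a,e,f}}
  U36: {{a,b},{a,b,e}} {{a,f},{a,e,f}} {{d,f}}
  U45: {{e},{a,e},{b,e},{d,e},{e,f},{a,b,e},{a,d,e},{a,e,f}}
  U46: {{b},{a,b},{b,e},{a,b,e}} {{e,f},{a,e,f}}
  U56: {{b,e},{a,b,e}} {{e,f},{a,e,f}}
  U134: {{a,b},{a,b,e}}
  U135: {{a,b,e}}
  U136: {{a,b},{a,b,e}}
  U145: {{b,e},{a,b,e}}
  U146: {{b},{a,b},{b,e},{a,b,e}}
  U156: {{b,e},{a,b,e}}
  U234: {{a,e,f}}
  U235: {{a,e,f}}
  U236: {{a,f},{a,e,f}} {{d,f}}
  U245: {{e,f},{a,e,f}}
  U246: {{e,f},{a,e,f}}
  U256: {{e,f},{a,e,f}}
  U345: {{a,e},{d,e},{a,b,e},{a,d,e},{a,e,f}}
  U346: {{a,b},{a,b,e}} {{a,e,f}}
  U356: {{a,b,e}} {{a,e,f}}
  U456: {{b,e},{a,b,e}} {{e,f},{a,e,f}}
  U1345: {{a,b,e}}
  U1346: {{a,b},{a,b,e}}
  U1356: {{a,b,e}}
  U1456: {{b,e},{a,b,e}}
  U2345: {{a,e,f}}
  U2346: {{a,e,f}}
  U2356: {{a,e,f}}
  U2456: {{e,f},{a,e,f}}
  U3456: {{a,b,e}} {{a,e,f}}
  U13456: {{a,b,e}}
  U23456: {{a,e,f}}
C dims 7,19,20,10; δ0: rk 6, SNF 1^6; δ1: rk 12, SNF 1^12; δ2: rk 8, SNF 1^8
degree 0: 7−6−0 = 1 → Ȟ^0 ≅ Z
degree 1: 19−12−6 = 1 → Ȟ^1 ≅ Z
degree 2: 20−8−12 = 0 → Ȟ^2 ≅ 0
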